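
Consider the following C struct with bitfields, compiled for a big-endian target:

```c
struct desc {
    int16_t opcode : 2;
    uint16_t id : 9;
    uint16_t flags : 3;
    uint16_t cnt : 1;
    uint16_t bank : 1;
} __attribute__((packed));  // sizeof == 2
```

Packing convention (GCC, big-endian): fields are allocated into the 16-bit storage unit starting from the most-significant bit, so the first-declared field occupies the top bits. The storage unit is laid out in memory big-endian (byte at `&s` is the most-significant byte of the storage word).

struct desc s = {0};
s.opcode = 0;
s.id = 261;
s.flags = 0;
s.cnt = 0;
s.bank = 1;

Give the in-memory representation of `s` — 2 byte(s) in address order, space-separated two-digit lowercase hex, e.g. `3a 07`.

[14+:2] opcode=0 & 0x3 = 0x0; word=0x0000
[5+:9] id=261 & 0x1ff = 0x105; word=0x20a0
[2+:3] flags=0 & 0x7 = 0x0; word=0x20a0
[1+:1] cnt=0 & 0x1 = 0x0; word=0x20a0
[0+:1] bank=1 & 0x1 = 0x1; word=0x20a1
word = 0x20a1 → big-endian bytes:
  [0]=0x20  [1]=0xa1

20 a1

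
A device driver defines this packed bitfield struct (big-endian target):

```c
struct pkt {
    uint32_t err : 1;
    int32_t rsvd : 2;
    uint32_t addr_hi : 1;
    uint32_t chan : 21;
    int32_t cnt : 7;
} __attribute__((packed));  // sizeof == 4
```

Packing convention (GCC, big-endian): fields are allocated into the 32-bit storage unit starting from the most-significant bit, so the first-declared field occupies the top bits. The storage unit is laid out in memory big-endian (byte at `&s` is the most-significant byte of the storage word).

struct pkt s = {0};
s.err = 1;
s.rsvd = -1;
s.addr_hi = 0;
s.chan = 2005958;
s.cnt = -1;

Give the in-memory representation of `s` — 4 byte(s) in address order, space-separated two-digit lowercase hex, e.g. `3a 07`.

ef 4d e3 7f

err:1 = 1 → 0x1 << 31 → word 0x80000000
rsvd:2 = -1 → 0x3 << 29 → word 0xe0000000
addr_hi:1 = 0 → 0x0 << 28 → word 0xe0000000
chan:21 = 2005958 → 0x1e9bc6 << 7 → word 0xef4de300
cnt:7 = -1 → 0x7f << 0 → word 0xef4de37f
word = 0xef4de37f → big-endian bytes:
  [0]=0xef  [1]=0x4d  [2]=0xe3  [3]=0x7f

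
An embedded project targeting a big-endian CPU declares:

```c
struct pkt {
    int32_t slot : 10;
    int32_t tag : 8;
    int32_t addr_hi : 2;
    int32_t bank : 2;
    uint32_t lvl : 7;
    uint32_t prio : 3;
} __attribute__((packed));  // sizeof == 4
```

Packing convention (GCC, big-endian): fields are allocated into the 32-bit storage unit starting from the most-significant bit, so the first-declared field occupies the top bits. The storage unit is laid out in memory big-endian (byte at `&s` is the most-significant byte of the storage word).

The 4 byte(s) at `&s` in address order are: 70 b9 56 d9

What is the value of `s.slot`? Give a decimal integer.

450

[0]=0x70 [1]=0xb9 [2]=0x56 [3]=0xd9 (big-endian) → word 0x70b956d9
slot [22+:10] = (word>>22) & 0x3ff = 450  ←
tag [14+:8] = (word>>14) & 0xff = 229
addr_hi [12+:2] = (word>>12) & 0x3 = 1
bank [10+:2] = (word>>10) & 0x3 = 1
lvl [3+:7] = (word>>3) & 0x7f = 91
prio [0+:3] = (word>>0) & 0x7 = 1
slot signed 10b, MSB=0: value = 450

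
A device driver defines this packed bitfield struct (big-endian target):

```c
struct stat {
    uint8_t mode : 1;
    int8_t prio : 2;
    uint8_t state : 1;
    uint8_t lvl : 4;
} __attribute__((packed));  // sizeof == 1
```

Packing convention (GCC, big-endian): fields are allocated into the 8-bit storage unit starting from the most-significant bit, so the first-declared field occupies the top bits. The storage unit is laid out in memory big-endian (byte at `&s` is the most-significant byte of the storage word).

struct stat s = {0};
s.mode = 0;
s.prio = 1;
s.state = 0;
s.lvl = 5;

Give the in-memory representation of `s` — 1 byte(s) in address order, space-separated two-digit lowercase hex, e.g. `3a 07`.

[7+:1] mode=0 & 0x1 = 0x0; word=0x00
[5+:2] prio=1 & 0x3 = 0x1; word=0x20
[4+:1] state=0 & 0x1 = 0x0; word=0x20
[0+:4] lvl=5 & 0xf = 0x5; word=0x25
word = 0x25 → big-endian bytes:
  [0]=0x25

25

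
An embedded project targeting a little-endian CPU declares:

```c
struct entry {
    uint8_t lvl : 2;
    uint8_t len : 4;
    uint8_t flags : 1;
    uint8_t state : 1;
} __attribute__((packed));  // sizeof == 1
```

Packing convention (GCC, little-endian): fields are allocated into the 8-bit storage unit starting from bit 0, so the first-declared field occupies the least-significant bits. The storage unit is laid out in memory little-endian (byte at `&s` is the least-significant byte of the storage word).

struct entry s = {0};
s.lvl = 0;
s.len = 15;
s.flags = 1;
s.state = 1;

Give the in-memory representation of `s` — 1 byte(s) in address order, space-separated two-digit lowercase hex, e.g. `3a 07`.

fc

lvl (2b) val=0 bits=0x0 at bit 0: 0x00
len (4b) val=15 bits=0xf at bit 2: 0x3c
flags (1b) val=1 bits=0x1 at bit 6: 0x7c
state (1b) val=1 bits=0x1 at bit 7: 0xfc
word = 0xfc → little-endian bytes:
  [0]=0xfc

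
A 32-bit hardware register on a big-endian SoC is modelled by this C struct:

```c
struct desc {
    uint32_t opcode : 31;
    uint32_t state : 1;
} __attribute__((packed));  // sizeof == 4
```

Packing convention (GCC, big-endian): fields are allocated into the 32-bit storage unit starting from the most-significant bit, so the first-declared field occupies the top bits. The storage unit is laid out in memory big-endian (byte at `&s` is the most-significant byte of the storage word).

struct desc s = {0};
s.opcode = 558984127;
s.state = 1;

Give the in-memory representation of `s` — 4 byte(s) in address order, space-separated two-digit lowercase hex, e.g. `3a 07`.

opcode:31 = 558984127 → 0x21516bbf << 1 → word 0x42a2d77e
state:1 = 1 → 0x1 << 0 → word 0x42a2d77f
word = 0x42a2d77f → big-endian bytes:
  [0]=0x42  [1]=0xa2  [2]=0xd7  [3]=0x7f

42 a2 d7 7f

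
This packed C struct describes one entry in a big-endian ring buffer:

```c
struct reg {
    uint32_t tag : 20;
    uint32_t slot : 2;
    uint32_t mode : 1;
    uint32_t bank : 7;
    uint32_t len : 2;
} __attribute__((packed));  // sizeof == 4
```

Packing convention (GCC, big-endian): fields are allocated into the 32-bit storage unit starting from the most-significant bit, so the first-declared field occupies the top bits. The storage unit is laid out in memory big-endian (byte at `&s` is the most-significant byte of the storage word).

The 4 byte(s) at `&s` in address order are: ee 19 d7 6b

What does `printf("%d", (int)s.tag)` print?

975261

[0]=0xee [1]=0x19 [2]=0xd7 [3]=0x6b (big-endian) → word 0xee19d76b
tag:20 @ bit 12 → (0xee19d76b>>12)&0xfffff = 0xee19d  ←
slot:2 @ bit 10 → (0xee19d76b>>10)&0x3 = 0x1
mode:1 @ bit 9 → (0xee19d76b>>9)&0x1 = 0x1
bank:7 @ bit 2 → (0xee19d76b>>2)&0x7f = 0x5a
len:2 @ bit 0 → (0xee19d76b>>0)&0x3 = 0x3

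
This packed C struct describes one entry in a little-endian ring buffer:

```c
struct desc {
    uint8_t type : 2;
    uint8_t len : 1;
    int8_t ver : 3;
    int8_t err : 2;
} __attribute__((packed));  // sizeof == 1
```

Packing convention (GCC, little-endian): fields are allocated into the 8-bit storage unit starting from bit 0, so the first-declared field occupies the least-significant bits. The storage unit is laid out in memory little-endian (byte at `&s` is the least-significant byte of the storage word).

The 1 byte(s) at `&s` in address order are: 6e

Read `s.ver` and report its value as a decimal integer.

-3

[0]=0x6e (little-endian) → word 0x6e
type:2 @ bit 0 → (0x6e>>0)&0x3 = 0x2
len:1 @ bit 2 → (0x6e>>2)&0x1 = 0x1
ver:3 @ bit 3 → (0x6e>>3)&0x7 = 0x5  ←
err:2 @ bit 6 → (0x6e>>6)&0x3 = 0x1
ver signed 3b, MSB=1: 5 - 8 = -3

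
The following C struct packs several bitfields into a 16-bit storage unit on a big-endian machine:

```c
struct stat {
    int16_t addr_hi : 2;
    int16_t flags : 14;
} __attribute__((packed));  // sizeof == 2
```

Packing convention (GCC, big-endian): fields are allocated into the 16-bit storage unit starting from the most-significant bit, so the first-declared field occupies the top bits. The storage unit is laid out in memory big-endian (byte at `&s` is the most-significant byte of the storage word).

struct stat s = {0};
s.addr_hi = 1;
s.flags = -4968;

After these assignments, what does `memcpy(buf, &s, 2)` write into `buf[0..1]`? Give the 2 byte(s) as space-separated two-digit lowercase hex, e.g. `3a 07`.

6c 98

[14+:2] addr_hi=1 & 0x3 = 0x1; word=0x4000
[0+:14] flags=-4968 & 0x3fff = 0x2c98; word=0x6c98
word = 0x6c98 → big-endian bytes:
  [0]=0x6c  [1]=0x98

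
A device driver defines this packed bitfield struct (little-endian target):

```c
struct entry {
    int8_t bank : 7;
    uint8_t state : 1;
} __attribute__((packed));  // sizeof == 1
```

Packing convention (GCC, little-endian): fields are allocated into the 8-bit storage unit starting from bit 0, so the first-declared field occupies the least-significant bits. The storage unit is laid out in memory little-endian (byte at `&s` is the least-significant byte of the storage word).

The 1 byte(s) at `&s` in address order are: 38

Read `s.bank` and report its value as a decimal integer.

[0]=0x38 (little-endian) → word 0x38
bank [0+:7] = (word>>0) & 0x7f = 56  ←
state [7+:1] = (word>>7) & 0x1 = 0
bank signed 7b, MSB=0: value = 56

56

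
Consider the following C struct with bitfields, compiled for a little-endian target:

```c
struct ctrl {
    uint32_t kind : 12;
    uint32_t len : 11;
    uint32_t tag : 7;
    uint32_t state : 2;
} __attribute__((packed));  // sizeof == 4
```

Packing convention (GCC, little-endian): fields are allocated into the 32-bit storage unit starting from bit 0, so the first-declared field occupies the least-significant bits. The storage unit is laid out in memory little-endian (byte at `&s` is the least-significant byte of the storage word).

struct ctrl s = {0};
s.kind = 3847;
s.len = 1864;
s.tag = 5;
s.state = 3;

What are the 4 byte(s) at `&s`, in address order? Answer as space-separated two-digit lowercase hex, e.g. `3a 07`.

kind (12b) val=3847 bits=0xf07 at bit 0: 0x00000f07
len (11b) val=1864 bits=0x748 at bit 12: 0x00748f07
tag (7b) val=5 bits=0x5 at bit 23: 0x02f48f07
state (2b) val=3 bits=0x3 at bit 30: 0xc2f48f07
word = 0xc2f48f07 → little-endian bytes:
  [0]=0x07  [1]=0x8f  [2]=0xf4  [3]=0xc2

07 8f f4 c2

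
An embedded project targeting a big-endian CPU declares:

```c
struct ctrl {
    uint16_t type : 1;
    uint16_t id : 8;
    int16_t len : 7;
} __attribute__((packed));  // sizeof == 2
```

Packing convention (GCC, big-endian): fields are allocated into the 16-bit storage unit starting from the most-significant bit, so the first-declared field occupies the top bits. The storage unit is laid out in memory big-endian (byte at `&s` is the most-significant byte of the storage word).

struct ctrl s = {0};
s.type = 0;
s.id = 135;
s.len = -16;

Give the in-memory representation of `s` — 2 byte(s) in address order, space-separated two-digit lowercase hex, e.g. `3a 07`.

43 f0

[15+:1] type=0 & 0x1 = 0x0; word=0x0000
[7+:8] id=135 & 0xff = 0x87; word=0x4380
[0+:7] len=-16 & 0x7f = 0x70; word=0x43f0
word = 0x43f0 → big-endian bytes:
  [0]=0x43  [1]=0xf0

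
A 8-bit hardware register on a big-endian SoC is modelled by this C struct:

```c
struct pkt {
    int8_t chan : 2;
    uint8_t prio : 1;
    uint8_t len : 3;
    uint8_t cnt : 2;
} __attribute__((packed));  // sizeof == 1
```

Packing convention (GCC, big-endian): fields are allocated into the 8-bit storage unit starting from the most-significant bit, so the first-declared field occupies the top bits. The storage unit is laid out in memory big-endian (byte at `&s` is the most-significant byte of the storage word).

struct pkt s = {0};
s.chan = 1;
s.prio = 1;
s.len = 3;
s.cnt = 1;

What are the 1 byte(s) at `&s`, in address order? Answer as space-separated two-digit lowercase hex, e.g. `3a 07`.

6d

chan (2b) val=1 bits=0x1 at bit 6: 0x40
prio (1b) val=1 bits=0x1 at bit 5: 0x60
len (3b) val=3 bits=0x3 at bit 2: 0x6c
cnt (2b) val=1 bits=0x1 at bit 0: 0x6d
word = 0x6d → big-endian bytes:
  [0]=0x6d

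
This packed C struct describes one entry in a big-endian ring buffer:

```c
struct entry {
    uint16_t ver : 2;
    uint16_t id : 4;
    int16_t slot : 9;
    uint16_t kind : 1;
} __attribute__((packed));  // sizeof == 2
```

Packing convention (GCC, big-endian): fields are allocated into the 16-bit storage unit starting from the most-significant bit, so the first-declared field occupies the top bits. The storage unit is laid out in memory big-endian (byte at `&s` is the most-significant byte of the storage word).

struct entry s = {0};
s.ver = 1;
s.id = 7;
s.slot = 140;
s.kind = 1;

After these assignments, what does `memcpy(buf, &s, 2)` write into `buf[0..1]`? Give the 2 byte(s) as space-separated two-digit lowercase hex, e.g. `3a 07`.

ver:2 = 1 → 0x1 << 14 → word 0x4000
id:4 = 7 → 0x7 << 10 → word 0x5c00
slot:9 = 140 → 0x8c << 1 → word 0x5d18
kind:1 = 1 → 0x1 << 0 → word 0x5d19
word = 0x5d19 → big-endian bytes:
  [0]=0x5d  [1]=0x19

5d 19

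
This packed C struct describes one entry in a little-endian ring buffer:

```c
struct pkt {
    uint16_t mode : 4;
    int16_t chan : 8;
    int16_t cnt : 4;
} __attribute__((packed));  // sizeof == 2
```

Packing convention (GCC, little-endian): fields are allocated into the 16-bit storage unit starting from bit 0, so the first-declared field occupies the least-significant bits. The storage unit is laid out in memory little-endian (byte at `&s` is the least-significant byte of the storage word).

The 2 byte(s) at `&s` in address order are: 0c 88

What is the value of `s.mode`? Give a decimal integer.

[0]=0x0c [1]=0x88 (little-endian) → word 0x880c
mode:4 @ bit 0 → (0x880c>>0)&0xf = 0xc  ←
chan:8 @ bit 4 → (0x880c>>4)&0xff = 0x80
cnt:4 @ bit 12 → (0x880c>>12)&0xf = 0x8

12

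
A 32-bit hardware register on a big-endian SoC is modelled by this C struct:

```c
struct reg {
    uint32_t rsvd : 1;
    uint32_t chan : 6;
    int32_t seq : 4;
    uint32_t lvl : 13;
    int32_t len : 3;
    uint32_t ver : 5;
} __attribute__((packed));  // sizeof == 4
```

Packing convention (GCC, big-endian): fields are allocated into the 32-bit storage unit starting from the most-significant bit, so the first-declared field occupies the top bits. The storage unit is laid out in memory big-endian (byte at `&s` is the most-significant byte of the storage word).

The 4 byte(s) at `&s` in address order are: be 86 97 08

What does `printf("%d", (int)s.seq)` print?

[0]=0xbe [1]=0x86 [2]=0x97 [3]=0x08 (big-endian) → word 0xbe869708
rsvd [31+:1] = (word>>31) & 0x1 = 1
chan [25+:6] = (word>>25) & 0x3f = 31
seq [21+:4] = (word>>21) & 0xf = 4  ←
lvl [8+:13] = (word>>8) & 0x1fff = 1687
len [5+:3] = (word>>5) & 0x7 = 0
ver [0+:5] = (word>>0) & 0x1f = 8
seq signed 4b, MSB=0: value = 4

4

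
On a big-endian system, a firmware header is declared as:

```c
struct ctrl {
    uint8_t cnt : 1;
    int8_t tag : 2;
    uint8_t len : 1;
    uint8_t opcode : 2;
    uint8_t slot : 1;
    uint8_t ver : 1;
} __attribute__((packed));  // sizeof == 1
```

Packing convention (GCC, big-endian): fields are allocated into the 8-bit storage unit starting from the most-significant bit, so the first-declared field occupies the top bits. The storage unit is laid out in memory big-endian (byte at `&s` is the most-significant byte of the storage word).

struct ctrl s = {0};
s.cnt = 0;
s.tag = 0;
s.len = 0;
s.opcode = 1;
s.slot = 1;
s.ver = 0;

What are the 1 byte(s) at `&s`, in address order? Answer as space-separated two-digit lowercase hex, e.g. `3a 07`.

06

[7+:1] cnt=0 & 0x1 = 0x0; word=0x00
[5+:2] tag=0 & 0x3 = 0x0; word=0x00
[4+:1] len=0 & 0x1 = 0x0; word=0x00
[2+:2] opcode=1 & 0x3 = 0x1; word=0x04
[1+:1] slot=1 & 0x1 = 0x1; word=0x06
[0+:1] ver=0 & 0x1 = 0x0; word=0x06
word = 0x06 → big-endian bytes:
  [0]=0x06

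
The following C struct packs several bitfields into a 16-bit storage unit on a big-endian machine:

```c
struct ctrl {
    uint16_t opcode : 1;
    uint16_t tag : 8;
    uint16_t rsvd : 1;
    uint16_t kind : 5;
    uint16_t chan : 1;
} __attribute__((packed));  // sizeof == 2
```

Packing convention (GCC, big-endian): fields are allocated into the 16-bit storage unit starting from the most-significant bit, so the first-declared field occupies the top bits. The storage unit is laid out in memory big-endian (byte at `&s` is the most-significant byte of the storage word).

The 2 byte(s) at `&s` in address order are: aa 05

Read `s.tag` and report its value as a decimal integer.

84

[0]=0xaa [1]=0x05 (big-endian) → word 0xaa05
opcode:1 @ bit 15 → (0xaa05>>15)&0x1 = 0x1
tag:8 @ bit 7 → (0xaa05>>7)&0xff = 0x54  ←
rsvd:1 @ bit 6 → (0xaa05>>6)&0x1 = 0x0
kind:5 @ bit 1 → (0xaa05>>1)&0x1f = 0x2
chan:1 @ bit 0 → (0xaa05>>0)&0x1 = 0x1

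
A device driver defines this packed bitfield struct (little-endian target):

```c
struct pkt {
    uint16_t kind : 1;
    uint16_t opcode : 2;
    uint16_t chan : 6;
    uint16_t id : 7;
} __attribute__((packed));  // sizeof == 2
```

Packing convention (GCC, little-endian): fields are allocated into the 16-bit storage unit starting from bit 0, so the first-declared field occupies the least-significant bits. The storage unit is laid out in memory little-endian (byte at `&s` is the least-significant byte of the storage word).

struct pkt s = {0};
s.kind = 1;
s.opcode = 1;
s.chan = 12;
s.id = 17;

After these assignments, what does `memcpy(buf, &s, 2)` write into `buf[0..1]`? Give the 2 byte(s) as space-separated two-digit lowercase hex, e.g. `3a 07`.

[0+:1] kind=1 & 0x1 = 0x1; word=0x0001
[1+:2] opcode=1 & 0x3 = 0x1; word=0x0003
[3+:6] chan=12 & 0x3f = 0xc; word=0x0063
[9+:7] id=17 & 0x7f = 0x11; word=0x2263
word = 0x2263 → little-endian bytes:
  [0]=0x63  [1]=0x22

63 22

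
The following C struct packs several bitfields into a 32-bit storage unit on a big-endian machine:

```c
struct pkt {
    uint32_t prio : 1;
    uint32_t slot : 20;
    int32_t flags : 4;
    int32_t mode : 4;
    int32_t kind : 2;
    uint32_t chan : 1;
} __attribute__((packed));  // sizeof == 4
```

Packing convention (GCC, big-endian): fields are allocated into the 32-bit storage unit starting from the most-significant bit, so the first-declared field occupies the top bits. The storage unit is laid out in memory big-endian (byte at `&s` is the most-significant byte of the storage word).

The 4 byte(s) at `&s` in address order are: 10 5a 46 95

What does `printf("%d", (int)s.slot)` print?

[0]=0x10 [1]=0x5a [2]=0x46 [3]=0x95 (big-endian) → word 0x105a4695
prio [31+:1] = (word>>31) & 0x1 = 0
slot [11+:20] = (word>>11) & 0xfffff = 133960  ←
flags [7+:4] = (word>>7) & 0xf = 13
mode [3+:4] = (word>>3) & 0xf = 2
kind [1+:2] = (word>>1) & 0x3 = 2
chan [0+:1] = (word>>0) & 0x1 = 1

133960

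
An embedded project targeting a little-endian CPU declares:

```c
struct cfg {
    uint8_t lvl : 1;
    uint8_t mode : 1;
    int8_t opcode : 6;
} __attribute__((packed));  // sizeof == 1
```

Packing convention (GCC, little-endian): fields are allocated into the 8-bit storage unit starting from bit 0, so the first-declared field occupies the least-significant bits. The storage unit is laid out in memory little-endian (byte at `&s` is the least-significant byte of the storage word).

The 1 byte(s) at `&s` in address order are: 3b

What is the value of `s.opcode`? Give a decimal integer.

[0]=0x3b (little-endian) → word 0x3b
lvl [0+:1] = (word>>0) & 0x1 = 1
mode [1+:1] = (word>>1) & 0x1 = 1
opcode [2+:6] = (word>>2) & 0x3f = 14  ←
opcode signed 6b, MSB=0: value = 14

14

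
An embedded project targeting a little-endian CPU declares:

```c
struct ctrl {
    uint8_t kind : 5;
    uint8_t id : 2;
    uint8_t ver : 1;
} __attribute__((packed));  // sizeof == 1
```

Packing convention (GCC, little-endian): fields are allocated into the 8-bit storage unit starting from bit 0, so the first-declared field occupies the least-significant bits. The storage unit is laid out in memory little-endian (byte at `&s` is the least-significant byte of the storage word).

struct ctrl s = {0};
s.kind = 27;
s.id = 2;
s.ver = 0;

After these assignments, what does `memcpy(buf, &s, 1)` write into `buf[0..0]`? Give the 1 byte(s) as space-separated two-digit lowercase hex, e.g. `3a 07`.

[0+:5] kind=27 & 0x1f = 0x1b; word=0x1b
[5+:2] id=2 & 0x3 = 0x2; word=0x5b
[7+:1] ver=0 & 0x1 = 0x0; word=0x5b
word = 0x5b → little-endian bytes:
  [0]=0x5b

5b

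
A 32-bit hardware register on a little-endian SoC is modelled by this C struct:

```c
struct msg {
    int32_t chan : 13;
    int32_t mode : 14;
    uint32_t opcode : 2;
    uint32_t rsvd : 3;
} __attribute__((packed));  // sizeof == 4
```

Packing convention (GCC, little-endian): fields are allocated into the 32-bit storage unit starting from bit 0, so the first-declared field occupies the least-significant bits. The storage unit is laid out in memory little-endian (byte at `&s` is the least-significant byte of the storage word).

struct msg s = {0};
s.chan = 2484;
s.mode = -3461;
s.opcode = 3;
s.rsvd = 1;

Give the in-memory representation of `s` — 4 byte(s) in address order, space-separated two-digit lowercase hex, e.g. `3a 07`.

chan (13b) val=2484 bits=0x9b4 at bit 0: 0x000009b4
mode (14b) val=-3461 bits=0x327b at bit 13: 0x064f69b4
opcode (2b) val=3 bits=0x3 at bit 27: 0x1e4f69b4
rsvd (3b) val=1 bits=0x1 at bit 29: 0x3e4f69b4
word = 0x3e4f69b4 → little-endian bytes:
  [0]=0xb4  [1]=0x69  [2]=0x4f  [3]=0x3e

b4 69 4f 3e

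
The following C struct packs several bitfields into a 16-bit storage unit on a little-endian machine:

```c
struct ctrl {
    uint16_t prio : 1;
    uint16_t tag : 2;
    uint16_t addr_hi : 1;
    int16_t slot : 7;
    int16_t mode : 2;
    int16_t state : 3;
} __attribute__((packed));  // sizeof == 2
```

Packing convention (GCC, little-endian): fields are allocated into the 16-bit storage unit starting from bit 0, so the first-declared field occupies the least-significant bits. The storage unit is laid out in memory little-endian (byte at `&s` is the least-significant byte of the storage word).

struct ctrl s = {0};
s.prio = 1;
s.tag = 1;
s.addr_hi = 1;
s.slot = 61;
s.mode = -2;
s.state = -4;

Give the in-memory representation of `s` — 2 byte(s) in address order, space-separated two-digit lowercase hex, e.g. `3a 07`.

db 93

prio:1 = 1 → 0x1 << 0 → word 0x0001
tag:2 = 1 → 0x1 << 1 → word 0x0003
addr_hi:1 = 1 → 0x1 << 3 → word 0x000b
slot:7 = 61 → 0x3d << 4 → word 0x03db
mode:2 = -2 → 0x2 << 11 → word 0x13db
state:3 = -4 → 0x4 << 13 → word 0x93db
word = 0x93db → little-endian bytes:
  [0]=0xdb  [1]=0x93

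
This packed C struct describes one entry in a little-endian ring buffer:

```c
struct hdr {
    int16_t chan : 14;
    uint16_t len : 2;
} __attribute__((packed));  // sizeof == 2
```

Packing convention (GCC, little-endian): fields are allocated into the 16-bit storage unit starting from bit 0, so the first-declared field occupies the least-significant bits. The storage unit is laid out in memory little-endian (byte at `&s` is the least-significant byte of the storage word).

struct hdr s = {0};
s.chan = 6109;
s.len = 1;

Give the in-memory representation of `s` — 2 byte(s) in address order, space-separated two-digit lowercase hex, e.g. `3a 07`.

[0+:14] chan=6109 & 0x3fff = 0x17dd; word=0x17dd
[14+:2] len=1 & 0x3 = 0x1; word=0x57dd
word = 0x57dd → little-endian bytes:
  [0]=0xdd  [1]=0x57

dd 57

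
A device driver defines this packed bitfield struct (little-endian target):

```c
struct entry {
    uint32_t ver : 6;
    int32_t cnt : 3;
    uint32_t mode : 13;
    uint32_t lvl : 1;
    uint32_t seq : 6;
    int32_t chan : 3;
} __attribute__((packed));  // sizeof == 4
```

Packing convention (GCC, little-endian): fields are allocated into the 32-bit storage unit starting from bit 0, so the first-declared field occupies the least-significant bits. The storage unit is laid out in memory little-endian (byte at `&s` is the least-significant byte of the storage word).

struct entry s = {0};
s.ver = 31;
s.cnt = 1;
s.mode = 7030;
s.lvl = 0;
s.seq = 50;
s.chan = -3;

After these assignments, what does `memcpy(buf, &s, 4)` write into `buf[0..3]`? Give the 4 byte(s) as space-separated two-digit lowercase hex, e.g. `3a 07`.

5f ec 36 b9

[0+:6] ver=31 & 0x3f = 0x1f; word=0x0000001f
[6+:3] cnt=1 & 0x7 = 0x1; word=0x0000005f
[9+:13] mode=7030 & 0x1fff = 0x1b76; word=0x0036ec5f
[22+:1] lvl=0 & 0x1 = 0x0; word=0x0036ec5f
[23+:6] seq=50 & 0x3f = 0x32; word=0x1936ec5f
[29+:3] chan=-3 & 0x7 = 0x5; word=0xb936ec5f
word = 0xb936ec5f → little-endian bytes:
  [0]=0x5f  [1]=0xec  [2]=0x36  [3]=0xb9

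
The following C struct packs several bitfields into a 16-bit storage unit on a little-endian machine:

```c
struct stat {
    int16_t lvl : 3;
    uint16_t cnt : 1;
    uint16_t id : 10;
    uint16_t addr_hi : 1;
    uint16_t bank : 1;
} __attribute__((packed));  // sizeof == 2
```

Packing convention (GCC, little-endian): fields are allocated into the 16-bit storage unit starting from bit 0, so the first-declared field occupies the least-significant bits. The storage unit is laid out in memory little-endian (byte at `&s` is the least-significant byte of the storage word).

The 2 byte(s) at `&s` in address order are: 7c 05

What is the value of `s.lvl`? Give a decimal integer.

[0]=0x7c [1]=0x05 (little-endian) → word 0x057c
lvl:3 @ bit 0 → (0x057c>>0)&0x7 = 0x4  ←
cnt:1 @ bit 3 → (0x057c>>3)&0x1 = 0x1
id:10 @ bit 4 → (0x057c>>4)&0x3ff = 0x57
addr_hi:1 @ bit 14 → (0x057c>>14)&0x1 = 0x0
bank:1 @ bit 15 → (0x057c>>15)&0x1 = 0x0
lvl signed 3b, MSB=1: 4 - 8 = -4

-4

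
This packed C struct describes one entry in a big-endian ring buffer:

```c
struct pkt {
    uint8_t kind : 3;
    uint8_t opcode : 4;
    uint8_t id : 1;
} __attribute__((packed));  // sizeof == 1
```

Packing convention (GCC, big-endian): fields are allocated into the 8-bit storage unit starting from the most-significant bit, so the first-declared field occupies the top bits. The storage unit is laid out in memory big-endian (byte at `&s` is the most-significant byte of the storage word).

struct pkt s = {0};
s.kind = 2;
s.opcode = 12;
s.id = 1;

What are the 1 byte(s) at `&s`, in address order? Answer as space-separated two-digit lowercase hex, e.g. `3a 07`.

59

[5+:3] kind=2 & 0x7 = 0x2; word=0x40
[1+:4] opcode=12 & 0xf = 0xc; word=0x58
[0+:1] id=1 & 0x1 = 0x1; word=0x59
word = 0x59 → big-endian bytes:
  [0]=0x59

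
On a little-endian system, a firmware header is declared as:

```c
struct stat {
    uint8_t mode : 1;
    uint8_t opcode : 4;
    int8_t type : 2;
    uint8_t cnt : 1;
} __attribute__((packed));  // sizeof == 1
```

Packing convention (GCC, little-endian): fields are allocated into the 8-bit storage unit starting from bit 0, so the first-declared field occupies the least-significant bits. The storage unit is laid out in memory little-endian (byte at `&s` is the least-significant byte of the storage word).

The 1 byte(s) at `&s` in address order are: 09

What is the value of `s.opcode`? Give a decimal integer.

4

[0]=0x09 (little-endian) → word 0x09
mode [0+:1] = (word>>0) & 0x1 = 1
opcode [1+:4] = (word>>1) & 0xf = 4  ←
type [5+:2] = (word>>5) & 0x3 = 0
cnt [7+:1] = (word>>7) & 0x1 = 0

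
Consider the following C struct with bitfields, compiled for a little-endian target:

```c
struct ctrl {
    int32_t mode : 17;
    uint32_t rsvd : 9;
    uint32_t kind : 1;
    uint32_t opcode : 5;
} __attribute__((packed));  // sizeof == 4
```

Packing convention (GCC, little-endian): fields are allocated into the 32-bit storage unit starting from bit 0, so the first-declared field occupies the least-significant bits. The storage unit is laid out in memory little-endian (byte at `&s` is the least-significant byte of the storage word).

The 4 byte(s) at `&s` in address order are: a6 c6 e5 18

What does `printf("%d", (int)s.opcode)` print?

[0]=0xa6 [1]=0xc6 [2]=0xe5 [3]=0x18 (little-endian) → word 0x18e5c6a6
mode:17 @ bit 0 → (0x18e5c6a6>>0)&0x1ffff = 0x1c6a6
rsvd:9 @ bit 17 → (0x18e5c6a6>>17)&0x1ff = 0x72
kind:1 @ bit 26 → (0x18e5c6a6>>26)&0x1 = 0x0
opcode:5 @ bit 27 → (0x18e5c6a6>>27)&0x1f = 0x3  ←

3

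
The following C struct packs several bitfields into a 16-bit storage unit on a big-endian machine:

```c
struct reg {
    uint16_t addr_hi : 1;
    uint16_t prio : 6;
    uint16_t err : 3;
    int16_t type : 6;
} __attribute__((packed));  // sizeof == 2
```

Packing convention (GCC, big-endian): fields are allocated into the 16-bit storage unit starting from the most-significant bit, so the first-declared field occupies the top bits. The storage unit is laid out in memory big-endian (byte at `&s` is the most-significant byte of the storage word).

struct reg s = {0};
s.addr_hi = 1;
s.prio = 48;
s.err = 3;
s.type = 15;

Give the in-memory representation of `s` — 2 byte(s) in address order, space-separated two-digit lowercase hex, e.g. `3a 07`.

addr_hi:1 = 1 → 0x1 << 15 → word 0x8000
prio:6 = 48 → 0x30 << 9 → word 0xe000
err:3 = 3 → 0x3 << 6 → word 0xe0c0
type:6 = 15 → 0xf << 0 → word 0xe0cf
word = 0xe0cf → big-endian bytes:
  [0]=0xe0  [1]=0xcf

e0 cf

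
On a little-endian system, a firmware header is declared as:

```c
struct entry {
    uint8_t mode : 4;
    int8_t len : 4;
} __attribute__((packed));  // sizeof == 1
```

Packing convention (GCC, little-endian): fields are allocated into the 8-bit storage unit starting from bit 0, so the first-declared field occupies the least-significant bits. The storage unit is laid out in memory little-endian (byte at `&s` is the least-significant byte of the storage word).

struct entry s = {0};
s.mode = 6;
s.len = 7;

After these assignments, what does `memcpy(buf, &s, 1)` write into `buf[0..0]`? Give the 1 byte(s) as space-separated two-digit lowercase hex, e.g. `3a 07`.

mode:4 = 6 → 0x6 << 0 → word 0x06
len:4 = 7 → 0x7 << 4 → word 0x76
word = 0x76 → little-endian bytes:
  [0]=0x76

76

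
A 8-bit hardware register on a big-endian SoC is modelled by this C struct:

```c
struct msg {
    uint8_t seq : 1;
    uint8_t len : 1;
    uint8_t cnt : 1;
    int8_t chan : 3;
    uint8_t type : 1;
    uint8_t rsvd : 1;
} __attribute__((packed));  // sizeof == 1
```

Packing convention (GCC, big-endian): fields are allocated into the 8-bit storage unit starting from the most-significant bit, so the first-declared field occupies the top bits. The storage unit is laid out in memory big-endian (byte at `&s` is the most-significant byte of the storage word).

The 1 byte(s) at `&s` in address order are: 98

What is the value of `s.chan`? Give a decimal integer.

[0]=0x98 (big-endian) → word 0x98
seq [7+:1] = (word>>7) & 0x1 = 1
len [6+:1] = (word>>6) & 0x1 = 0
cnt [5+:1] = (word>>5) & 0x1 = 0
chan [2+:3] = (word>>2) & 0x7 = 6  ←
type [1+:1] = (word>>1) & 0x1 = 0
rsvd [0+:1] = (word>>0) & 0x1 = 0
chan signed 3b, MSB=1: 6 - 8 = -2

-2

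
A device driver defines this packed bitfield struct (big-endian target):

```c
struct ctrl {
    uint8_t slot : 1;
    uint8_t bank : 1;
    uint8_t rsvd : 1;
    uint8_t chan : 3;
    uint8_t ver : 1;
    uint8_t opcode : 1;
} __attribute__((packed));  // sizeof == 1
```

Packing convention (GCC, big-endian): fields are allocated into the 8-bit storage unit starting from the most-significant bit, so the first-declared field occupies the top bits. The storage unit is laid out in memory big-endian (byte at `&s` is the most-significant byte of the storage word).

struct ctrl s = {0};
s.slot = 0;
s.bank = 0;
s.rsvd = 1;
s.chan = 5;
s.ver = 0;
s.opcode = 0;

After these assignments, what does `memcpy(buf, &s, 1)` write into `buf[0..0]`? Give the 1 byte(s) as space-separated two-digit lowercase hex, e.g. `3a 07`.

slot (1b) val=0 bits=0x0 at bit 7: 0x00
bank (1b) val=0 bits=0x0 at bit 6: 0x00
rsvd (1b) val=1 bits=0x1 at bit 5: 0x20
chan (3b) val=5 bits=0x5 at bit 2: 0x34
ver (1b) val=0 bits=0x0 at bit 1: 0x34
opcode (1b) val=0 bits=0x0 at bit 0: 0x34
word = 0x34 → big-endian bytes:
  [0]=0x34

34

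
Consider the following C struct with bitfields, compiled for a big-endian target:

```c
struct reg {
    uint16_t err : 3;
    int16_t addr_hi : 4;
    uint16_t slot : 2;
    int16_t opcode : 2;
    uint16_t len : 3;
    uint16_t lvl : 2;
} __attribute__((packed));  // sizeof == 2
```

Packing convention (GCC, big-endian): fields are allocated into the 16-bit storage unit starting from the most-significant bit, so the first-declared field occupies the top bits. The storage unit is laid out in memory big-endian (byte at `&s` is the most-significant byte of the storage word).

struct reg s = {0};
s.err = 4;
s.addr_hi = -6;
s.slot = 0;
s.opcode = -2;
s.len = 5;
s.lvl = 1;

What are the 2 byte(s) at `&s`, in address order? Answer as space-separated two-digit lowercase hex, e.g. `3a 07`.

94 55

err (3b) val=4 bits=0x4 at bit 13: 0x8000
addr_hi (4b) val=-6 bits=0xa at bit 9: 0x9400
slot (2b) val=0 bits=0x0 at bit 7: 0x9400
opcode (2b) val=-2 bits=0x2 at bit 5: 0x9440
len (3b) val=5 bits=0x5 at bit 2: 0x9454
lvl (2b) val=1 bits=0x1 at bit 0: 0x9455
word = 0x9455 → big-endian bytes:
  [0]=0x94  [1]=0x55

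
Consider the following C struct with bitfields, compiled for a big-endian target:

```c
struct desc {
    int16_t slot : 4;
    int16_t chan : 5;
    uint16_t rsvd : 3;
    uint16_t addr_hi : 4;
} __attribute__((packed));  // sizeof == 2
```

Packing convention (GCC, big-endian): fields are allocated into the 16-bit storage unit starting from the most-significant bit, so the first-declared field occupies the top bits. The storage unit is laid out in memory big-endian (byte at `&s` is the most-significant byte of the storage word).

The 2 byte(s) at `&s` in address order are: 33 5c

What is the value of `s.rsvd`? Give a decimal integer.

[0]=0x33 [1]=0x5c (big-endian) → word 0x335c
slot:4 @ bit 12 → (0x335c>>12)&0xf = 0x3
chan:5 @ bit 7 → (0x335c>>7)&0x1f = 0x6
rsvd:3 @ bit 4 → (0x335c>>4)&0x7 = 0x5  ←
addr_hi:4 @ bit 0 → (0x335c>>0)&0xf = 0xc

5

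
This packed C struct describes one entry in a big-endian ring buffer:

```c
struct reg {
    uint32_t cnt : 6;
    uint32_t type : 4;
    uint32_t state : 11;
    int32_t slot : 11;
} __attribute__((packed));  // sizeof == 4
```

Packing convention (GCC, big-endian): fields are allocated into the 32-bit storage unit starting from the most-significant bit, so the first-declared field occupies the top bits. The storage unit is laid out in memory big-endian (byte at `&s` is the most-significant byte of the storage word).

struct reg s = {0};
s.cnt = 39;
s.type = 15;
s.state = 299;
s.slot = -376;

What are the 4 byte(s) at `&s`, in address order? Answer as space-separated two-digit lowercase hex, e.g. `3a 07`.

[26+:6] cnt=39 & 0x3f = 0x27; word=0x9c000000
[22+:4] type=15 & 0xf = 0xf; word=0x9fc00000
[11+:11] state=299 & 0x7ff = 0x12b; word=0x9fc95800
[0+:11] slot=-376 & 0x7ff = 0x688; word=0x9fc95e88
word = 0x9fc95e88 → big-endian bytes:
  [0]=0x9f  [1]=0xc9  [2]=0x5e  [3]=0x88

9f c9 5e 88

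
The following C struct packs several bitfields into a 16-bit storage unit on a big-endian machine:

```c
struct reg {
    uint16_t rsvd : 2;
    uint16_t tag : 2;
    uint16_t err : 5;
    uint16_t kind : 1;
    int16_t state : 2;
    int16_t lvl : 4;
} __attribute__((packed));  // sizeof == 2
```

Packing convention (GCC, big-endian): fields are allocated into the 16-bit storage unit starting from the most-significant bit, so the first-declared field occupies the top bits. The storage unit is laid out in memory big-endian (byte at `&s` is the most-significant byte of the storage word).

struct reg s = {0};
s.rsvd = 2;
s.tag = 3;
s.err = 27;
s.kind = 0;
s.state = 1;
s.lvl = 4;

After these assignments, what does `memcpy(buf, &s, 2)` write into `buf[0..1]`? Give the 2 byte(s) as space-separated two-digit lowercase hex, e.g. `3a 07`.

bd 94

rsvd (2b) val=2 bits=0x2 at bit 14: 0x8000
tag (2b) val=3 bits=0x3 at bit 12: 0xb000
err (5b) val=27 bits=0x1b at bit 7: 0xbd80
kind (1b) val=0 bits=0x0 at bit 6: 0xbd80
state (2b) val=1 bits=0x1 at bit 4: 0xbd90
lvl (4b) val=4 bits=0x4 at bit 0: 0xbd94
word = 0xbd94 → big-endian bytes:
  [0]=0xbd  [1]=0x94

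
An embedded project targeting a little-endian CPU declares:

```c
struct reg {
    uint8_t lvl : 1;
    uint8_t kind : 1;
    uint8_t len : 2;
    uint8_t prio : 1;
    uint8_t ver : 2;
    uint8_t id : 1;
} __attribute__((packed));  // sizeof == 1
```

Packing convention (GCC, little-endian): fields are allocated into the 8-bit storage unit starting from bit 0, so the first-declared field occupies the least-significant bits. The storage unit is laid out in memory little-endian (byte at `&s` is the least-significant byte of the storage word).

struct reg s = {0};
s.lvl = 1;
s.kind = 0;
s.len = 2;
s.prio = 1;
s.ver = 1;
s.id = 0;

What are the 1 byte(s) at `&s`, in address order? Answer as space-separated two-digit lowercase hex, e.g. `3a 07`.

lvl (1b) val=1 bits=0x1 at bit 0: 0x01
kind (1b) val=0 bits=0x0 at bit 1: 0x01
len (2b) val=2 bits=0x2 at bit 2: 0x09
prio (1b) val=1 bits=0x1 at bit 4: 0x19
ver (2b) val=1 bits=0x1 at bit 5: 0x39
id (1b) val=0 bits=0x0 at bit 7: 0x39
word = 0x39 → little-endian bytes:
  [0]=0x39

39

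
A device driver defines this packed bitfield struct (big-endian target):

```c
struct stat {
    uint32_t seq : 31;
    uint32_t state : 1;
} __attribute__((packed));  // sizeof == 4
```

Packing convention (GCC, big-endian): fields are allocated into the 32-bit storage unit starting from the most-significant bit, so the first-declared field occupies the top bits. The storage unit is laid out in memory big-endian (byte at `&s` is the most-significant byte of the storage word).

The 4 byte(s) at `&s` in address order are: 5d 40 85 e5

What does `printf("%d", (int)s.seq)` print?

782254834

[0]=0x5d [1]=0x40 [2]=0x85 [3]=0xe5 (big-endian) → word 0x5d4085e5
seq [1+:31] = (word>>1) & 0x7fffffff = 782254834  ←
state [0+:1] = (word>>0) & 0x1 = 1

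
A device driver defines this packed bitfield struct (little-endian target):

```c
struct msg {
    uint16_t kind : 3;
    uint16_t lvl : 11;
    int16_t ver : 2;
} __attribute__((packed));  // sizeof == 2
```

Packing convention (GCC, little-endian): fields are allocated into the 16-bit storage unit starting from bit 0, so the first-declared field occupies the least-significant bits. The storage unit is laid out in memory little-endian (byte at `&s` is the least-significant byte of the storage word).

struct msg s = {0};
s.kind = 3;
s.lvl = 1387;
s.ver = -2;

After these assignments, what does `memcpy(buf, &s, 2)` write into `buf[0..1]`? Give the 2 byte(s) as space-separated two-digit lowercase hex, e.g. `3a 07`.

5b ab

kind (3b) val=3 bits=0x3 at bit 0: 0x0003
lvl (11b) val=1387 bits=0x56b at bit 3: 0x2b5b
ver (2b) val=-2 bits=0x2 at bit 14: 0xab5b
word = 0xab5b → little-endian bytes:
  [0]=0x5b  [1]=0xab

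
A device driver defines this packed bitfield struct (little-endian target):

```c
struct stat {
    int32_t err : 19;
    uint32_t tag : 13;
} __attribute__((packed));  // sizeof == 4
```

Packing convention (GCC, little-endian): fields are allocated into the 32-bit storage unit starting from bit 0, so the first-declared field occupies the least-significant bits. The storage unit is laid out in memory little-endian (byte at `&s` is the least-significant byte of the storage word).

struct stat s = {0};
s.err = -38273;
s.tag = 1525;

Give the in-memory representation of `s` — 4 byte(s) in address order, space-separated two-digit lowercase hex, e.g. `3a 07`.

7f 6a af 2f

[0+:19] err=-38273 & 0x7ffff = 0x76a7f; word=0x00076a7f
[19+:13] tag=1525 & 0x1fff = 0x5f5; word=0x2faf6a7f
word = 0x2faf6a7f → little-endian bytes:
  [0]=0x7f  [1]=0x6a  [2]=0xaf  [3]=0x2f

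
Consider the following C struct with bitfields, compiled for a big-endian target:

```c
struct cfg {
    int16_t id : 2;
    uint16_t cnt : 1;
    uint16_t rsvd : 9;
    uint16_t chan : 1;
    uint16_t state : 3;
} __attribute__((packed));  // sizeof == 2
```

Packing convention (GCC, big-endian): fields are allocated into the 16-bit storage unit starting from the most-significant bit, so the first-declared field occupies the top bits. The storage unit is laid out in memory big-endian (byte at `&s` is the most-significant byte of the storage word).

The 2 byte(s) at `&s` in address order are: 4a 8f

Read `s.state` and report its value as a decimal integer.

[0]=0x4a [1]=0x8f (big-endian) → word 0x4a8f
id:2 @ bit 14 → (0x4a8f>>14)&0x3 = 0x1
cnt:1 @ bit 13 → (0x4a8f>>13)&0x1 = 0x0
rsvd:9 @ bit 4 → (0x4a8f>>4)&0x1ff = 0xa8
chan:1 @ bit 3 → (0x4a8f>>3)&0x1 = 0x1
state:3 @ bit 0 → (0x4a8f>>0)&0x7 = 0x7  ←

7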